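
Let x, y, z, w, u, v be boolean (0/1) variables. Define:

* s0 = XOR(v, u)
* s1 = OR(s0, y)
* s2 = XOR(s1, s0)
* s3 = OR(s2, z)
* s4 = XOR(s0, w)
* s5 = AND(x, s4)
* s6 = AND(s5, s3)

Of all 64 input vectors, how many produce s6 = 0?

s6 = AND(s5, s3) must be 0, so at least one of s5, s3 is 0.
Enumerating the 64 input combinations, 54 give s6 = 0 and 10 give s6 = 1.

54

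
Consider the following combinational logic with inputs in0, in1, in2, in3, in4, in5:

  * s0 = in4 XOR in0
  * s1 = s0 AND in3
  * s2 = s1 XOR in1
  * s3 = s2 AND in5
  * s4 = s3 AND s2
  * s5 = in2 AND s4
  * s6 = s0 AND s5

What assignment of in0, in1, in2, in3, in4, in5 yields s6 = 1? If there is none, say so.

s6 = s0 AND s5 must be 1, so both s0 = 1 and s5 = 1.
s0 = in4 XOR in0 must be 1, so in4 and in0 differ.
s5 = in2 AND s4 must be 1, so both in2 = 1 and s4 = 1.
Check with in0=1, in1=1, in2=1, in3=0, in4=0, in5=1:
s0 = in4 XOR in0 = 0 XOR 1 = 1
s1 = s0 AND in3 = 1 AND 0 = 0
s2 = s1 XOR in1 = 0 XOR 1 = 1
s3 = s2 AND in5 = 1 AND 1 = 1
s4 = s3 AND s2 = 1 AND 1 = 1
s5 = in2 AND s4 = 1 AND 1 = 1
s6 = s0 AND s5 = 1 AND 1 = 1
So s6 = 1 as required.

in0=1, in1=1, in2=1, in3=0, in4=0, in5=1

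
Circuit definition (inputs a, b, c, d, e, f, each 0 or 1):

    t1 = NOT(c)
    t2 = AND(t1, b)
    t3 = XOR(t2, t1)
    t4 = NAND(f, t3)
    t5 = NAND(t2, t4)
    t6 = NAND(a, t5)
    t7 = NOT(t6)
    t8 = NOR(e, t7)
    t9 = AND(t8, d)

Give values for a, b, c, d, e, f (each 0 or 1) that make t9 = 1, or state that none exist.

a=0 b=0 c=0 d=1 e=0 f=1

t9 = AND(t8, d) must be 1, so both t8 = 1 and d = 1.
t8 = NOR(e, t7) must be 1, so both e = 0 and t7 = 0.
t7 = NOT(t6) must be 0, so t6 = 1.
Check with a=0 b=0 c=0 d=1 e=0 f=1:
t1 = NOT(c) = NOT 0 = 1
t2 = AND(t1, b) = AND(1, 0) = 0
t3 = XOR(t2, t1) = XOR(0, 1) = 1
t4 = NAND(f, t3) = NAND(1, 1) = 0
t5 = NAND(t2, t4) = NAND(0, 0) = 1
t6 = NAND(a, t5) = NAND(0, 1) = 1
t7 = NOT(t6) = NOT 1 = 0
t8 = NOR(e, t7) = NOR(0, 0) = 1
t9 = AND(t8, d) = AND(1, 1) = 1
So t9 = 1 as required.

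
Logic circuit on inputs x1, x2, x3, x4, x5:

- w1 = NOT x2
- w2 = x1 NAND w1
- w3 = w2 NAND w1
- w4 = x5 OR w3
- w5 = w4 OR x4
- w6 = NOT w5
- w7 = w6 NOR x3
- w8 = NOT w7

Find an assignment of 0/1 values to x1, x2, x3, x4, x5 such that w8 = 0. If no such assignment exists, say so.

x1=1 x2=1 x3=0 x4=1 x5=1

Check with x1=1 x2=1 x3=0 x4=1 x5=1:
w1 = NOT x2 = NOT 1 = 0
w2 = x1 NAND w1 = 1 NAND 0 = 1
w3 = w2 NAND w1 = 1 NAND 0 = 1
w4 = x5 OR w3 = 1 OR 1 = 1
w5 = w4 OR x4 = 1 OR 1 = 1
w6 = NOT w5 = NOT 1 = 0
w7 = w6 NOR x3 = 0 NOR 0 = 1
w8 = NOT w7 = NOT 1 = 0
So w8 = 0 as required.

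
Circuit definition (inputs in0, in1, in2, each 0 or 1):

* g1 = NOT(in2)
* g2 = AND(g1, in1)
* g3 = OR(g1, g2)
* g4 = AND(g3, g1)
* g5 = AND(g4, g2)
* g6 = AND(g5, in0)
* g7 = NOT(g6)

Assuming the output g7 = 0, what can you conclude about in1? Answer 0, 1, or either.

g7 = NOT(g6) must be 0, so g6 = 1.
g6 = AND(g5, in0) must be 1, so both g5 = 1 and in0 = 1.
Every assignment with g7 = 0 has in1 = 1; there are 1 such assignment(s).
  in0=1, in1=1, in2=0

1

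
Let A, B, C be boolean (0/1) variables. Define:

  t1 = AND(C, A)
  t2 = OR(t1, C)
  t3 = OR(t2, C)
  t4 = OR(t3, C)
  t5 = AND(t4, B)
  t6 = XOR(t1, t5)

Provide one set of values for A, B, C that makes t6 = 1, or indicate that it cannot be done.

A=0, B=1, C=1

t6 = XOR(t1, t5) must be 1, so t1 and t5 differ.
Check with A=0, B=1, C=1:
t1 = AND(C, A) = AND(1, 0) = 0
t2 = OR(t1, C) = OR(0, 1) = 1
t3 = OR(t2, C) = OR(1, 1) = 1
t4 = OR(t3, C) = OR(1, 1) = 1
t5 = AND(t4, B) = AND(1, 1) = 1
t6 = XOR(t1, t5) = XOR(0, 1) = 1
So t6 = 1 as required.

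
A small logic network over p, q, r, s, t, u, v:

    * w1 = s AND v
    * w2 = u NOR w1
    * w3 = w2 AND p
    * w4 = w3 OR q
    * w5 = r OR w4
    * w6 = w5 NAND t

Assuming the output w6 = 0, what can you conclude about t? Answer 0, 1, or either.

1

w6 = w5 NAND t must be 0, so both w5 = 1 and t = 1.
w5 = r OR w4 must be 1, so at least one of r, w4 is 1.
Every assignment with w6 = 0 has t = 1; there are 51 such assignment(s).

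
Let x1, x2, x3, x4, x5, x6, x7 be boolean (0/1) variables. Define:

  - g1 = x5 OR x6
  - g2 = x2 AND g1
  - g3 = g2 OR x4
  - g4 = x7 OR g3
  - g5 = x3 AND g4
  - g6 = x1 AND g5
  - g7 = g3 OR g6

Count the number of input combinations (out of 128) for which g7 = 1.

g7 = g3 OR g6 must be 1, so at least one of g3, g6 is 1.
Enumerating the 128 input combinations, 93 give g7 = 1 and 35 give g7 = 0.

93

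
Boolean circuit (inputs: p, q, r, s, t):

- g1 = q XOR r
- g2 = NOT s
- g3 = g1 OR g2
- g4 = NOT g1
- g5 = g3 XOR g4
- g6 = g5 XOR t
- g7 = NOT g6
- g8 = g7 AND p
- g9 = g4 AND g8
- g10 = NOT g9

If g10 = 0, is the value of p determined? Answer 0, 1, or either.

1

g10 = NOT g9 must be 0, so g9 = 1.
g9 = g4 AND g8 must be 1, so both g4 = 1 and g8 = 1.
Every assignment with g10 = 0 has p = 1; there are 4 such assignment(s).
  p=1, q=0, r=0, s=0, t=0
  p=1, q=0, r=0, s=1, t=1
  p=1, q=1, r=1, s=0, t=0
  p=1, q=1, r=1, s=1, t=1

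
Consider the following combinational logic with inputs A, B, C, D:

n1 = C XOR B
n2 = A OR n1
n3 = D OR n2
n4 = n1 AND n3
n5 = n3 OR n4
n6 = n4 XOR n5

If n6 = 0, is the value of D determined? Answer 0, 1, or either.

either

Both values of D occur among assignments with n6 = 0:
  D=0: A=0, B=0, C=0, D=0
  D=1: A=0, B=0, C=1, D=1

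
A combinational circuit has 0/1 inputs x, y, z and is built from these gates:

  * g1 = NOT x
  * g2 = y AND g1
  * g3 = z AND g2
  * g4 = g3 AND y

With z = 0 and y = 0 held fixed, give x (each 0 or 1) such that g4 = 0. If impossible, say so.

Check with z = 0 and y = 0 and x=1:
g1 = NOT x = NOT 1 = 0
g2 = y AND g1 = 0 AND 0 = 0
g3 = z AND g2 = 0 AND 0 = 0
g4 = g3 AND y = 0 AND 0 = 0
So g4 = 0.

x=1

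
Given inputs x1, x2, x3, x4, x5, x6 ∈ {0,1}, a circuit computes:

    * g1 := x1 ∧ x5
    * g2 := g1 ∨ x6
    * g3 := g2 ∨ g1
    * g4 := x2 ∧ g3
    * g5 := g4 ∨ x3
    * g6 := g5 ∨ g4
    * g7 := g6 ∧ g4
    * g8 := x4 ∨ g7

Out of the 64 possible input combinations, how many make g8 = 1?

g8 = x4 ∨ g7 must be 1, so at least one of x4, g7 is 1.
Enumerating the 64 input combinations, 42 give g8 = 1 and 22 give g8 = 0.

42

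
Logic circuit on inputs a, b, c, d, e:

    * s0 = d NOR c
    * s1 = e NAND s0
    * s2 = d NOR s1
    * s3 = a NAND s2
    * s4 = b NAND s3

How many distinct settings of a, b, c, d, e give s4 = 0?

15

s4 = b NAND s3 must be 0, so both b = 1 and s3 = 1.
s3 = a NAND s2 must be 1, so at least one of a, s2 is 0.
Enumerating the 32 input combinations, 15 give s4 = 0 and 17 give s4 = 1.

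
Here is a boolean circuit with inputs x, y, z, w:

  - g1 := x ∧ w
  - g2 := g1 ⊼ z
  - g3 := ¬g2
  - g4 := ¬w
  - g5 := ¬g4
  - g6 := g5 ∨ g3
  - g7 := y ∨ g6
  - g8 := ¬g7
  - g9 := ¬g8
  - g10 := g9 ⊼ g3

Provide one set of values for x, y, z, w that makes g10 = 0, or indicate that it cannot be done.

x=1, y=0, z=1, w=1

g10 = g9 ⊼ g3 must be 0, so both g9 = 1 and g3 = 1.
g9 = ¬g8 must be 1, so g8 = 0.
Check with x=1, y=0, z=1, w=1:
g1 = x ∧ w = 1 ∧ 1 = 1
g2 = g1 ⊼ z = 1 ⊼ 1 = 0
g3 = ¬g2 = ¬0 = 1
g4 = ¬w = ¬1 = 0
g5 = ¬g4 = ¬0 = 1
g6 = g5 ∨ g3 = 1 ∨ 1 = 1
g7 = y ∨ g6 = 0 ∨ 1 = 1
g8 = ¬g7 = ¬1 = 0
g9 = ¬g8 = ¬0 = 1
g10 = g9 ⊼ g3 = 1 ⊼ 1 = 0
So g10 = 0 as required.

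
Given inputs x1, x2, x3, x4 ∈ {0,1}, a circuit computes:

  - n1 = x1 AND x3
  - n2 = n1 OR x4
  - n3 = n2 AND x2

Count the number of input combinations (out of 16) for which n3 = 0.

11

n3 = n2 AND x2 must be 0, so at least one of n2, x2 is 0.
Enumerating the 16 input combinations, 11 give n3 = 0 and 5 give n3 = 1.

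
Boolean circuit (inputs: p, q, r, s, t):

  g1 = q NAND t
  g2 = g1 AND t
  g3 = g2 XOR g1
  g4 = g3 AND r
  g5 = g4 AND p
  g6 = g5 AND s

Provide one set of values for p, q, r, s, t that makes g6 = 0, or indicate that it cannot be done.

p=1, q=1, r=0, s=0, t=1

g6 = g5 AND s must be 0, so at least one of g5, s is 0.
Check with p=1, q=1, r=0, s=0, t=1:
g1 = q NAND t = 1 NAND 1 = 0
g2 = g1 AND t = 0 AND 1 = 0
g3 = g2 XOR g1 = 0 XOR 0 = 0
g4 = g3 AND r = 0 AND 0 = 0
g5 = g4 AND p = 0 AND 1 = 0
g6 = g5 AND s = 0 AND 0 = 0
So g6 = 0 as required.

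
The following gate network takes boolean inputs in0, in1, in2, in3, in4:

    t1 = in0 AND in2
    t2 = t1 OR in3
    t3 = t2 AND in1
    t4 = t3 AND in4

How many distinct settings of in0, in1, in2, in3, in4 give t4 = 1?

t4 = t3 AND in4 must be 1, so both t3 = 1 and in4 = 1.
t3 = t2 AND in1 must be 1, so both t2 = 1 and in1 = 1.
t2 = t1 OR in3 must be 1, so at least one of t1, in3 is 1.
Enumerating the 32 input combinations, 5 give t4 = 1 and 27 give t4 = 0.

5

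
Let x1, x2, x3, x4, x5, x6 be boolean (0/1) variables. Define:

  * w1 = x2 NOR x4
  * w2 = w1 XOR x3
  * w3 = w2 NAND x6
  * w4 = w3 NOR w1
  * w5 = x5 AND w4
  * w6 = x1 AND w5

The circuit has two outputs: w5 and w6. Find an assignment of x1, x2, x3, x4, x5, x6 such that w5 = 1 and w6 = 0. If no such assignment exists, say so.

x1=0 x2=1 x3=1 x4=1 x5=1 x6=1

Check with x1=0 x2=1 x3=1 x4=1 x5=1 x6=1:
w1 = x2 NOR x4 = 1 NOR 1 = 0
w2 = w1 XOR x3 = 0 XOR 1 = 1
w3 = w2 NAND x6 = 1 NAND 1 = 0
w4 = w3 NOR w1 = 0 NOR 0 = 1
w5 = x5 AND w4 = 1 AND 1 = 1
w6 = x1 AND w5 = 0 AND 1 = 0
So w5 = 1 and w6 = 0.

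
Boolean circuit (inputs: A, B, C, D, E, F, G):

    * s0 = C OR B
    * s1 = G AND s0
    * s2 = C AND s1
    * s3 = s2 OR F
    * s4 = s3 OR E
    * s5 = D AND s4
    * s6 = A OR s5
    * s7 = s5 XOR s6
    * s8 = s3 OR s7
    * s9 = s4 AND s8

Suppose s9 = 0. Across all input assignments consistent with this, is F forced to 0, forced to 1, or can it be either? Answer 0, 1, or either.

s9 = s4 AND s8 must be 0, so at least one of s4, s8 is 0.
Every assignment with s9 = 0 has F = 0; there are 42 such assignment(s).

0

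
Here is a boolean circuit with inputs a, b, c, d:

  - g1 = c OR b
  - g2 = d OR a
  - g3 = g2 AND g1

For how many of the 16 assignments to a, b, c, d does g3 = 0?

7

g3 = g2 AND g1 must be 0, so at least one of g2, g1 is 0.
Enumerating the 16 input combinations, 7 give g3 = 0 and 9 give g3 = 1.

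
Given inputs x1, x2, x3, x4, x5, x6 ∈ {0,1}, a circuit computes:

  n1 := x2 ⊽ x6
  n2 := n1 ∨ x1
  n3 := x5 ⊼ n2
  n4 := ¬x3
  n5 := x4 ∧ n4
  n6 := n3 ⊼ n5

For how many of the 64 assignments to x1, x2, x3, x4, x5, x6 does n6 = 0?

n6 = n3 ⊼ n5 must be 0, so both n3 = 1 and n5 = 1.
n3 = x5 ⊼ n2 must be 1, so at least one of x5, n2 is 0.
Enumerating the 64 input combinations, 11 give n6 = 0 and 53 give n6 = 1.

11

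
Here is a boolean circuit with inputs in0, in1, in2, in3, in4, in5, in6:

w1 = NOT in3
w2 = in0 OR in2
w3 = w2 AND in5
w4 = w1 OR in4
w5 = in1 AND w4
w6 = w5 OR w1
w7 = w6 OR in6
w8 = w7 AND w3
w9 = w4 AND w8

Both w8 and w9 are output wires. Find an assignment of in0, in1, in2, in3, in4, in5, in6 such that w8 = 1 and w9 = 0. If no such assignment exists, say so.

Check with in0=0, in1=1, in2=1, in3=1, in4=0, in5=1, in6=1:
w1 = NOT in3 = NOT 1 = 0
w2 = in0 OR in2 = 0 OR 1 = 1
w3 = w2 AND in5 = 1 AND 1 = 1
w4 = w1 OR in4 = 0 OR 0 = 0
w5 = in1 AND w4 = 1 AND 0 = 0
w6 = w5 OR w1 = 0 OR 0 = 0
w7 = w6 OR in6 = 0 OR 1 = 1
w8 = w7 AND w3 = 1 AND 1 = 1
w9 = w4 AND w8 = 0 AND 1 = 0
So w8 = 1 and w9 = 0.

in0=0, in1=1, in2=1, in3=1, in4=0, in5=1, in6=1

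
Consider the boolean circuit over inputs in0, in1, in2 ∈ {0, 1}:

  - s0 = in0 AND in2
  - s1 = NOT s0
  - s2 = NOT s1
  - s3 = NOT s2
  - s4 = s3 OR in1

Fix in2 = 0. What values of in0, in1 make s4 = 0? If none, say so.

no solution exists

With in2 = 0 fixed, none of the 4 settings of in0, in1 give s4 = 0.
For example, with in0=1, in1=0:
s0 = in0 AND in2 = 1 AND 0 = 0
s1 = NOT s0 = NOT 0 = 1
s2 = NOT s1 = NOT 1 = 0
s3 = NOT s2 = NOT 0 = 1
s4 = s3 OR in1 = 1 OR 0 = 1
giving s4 = 1 ≠ 0.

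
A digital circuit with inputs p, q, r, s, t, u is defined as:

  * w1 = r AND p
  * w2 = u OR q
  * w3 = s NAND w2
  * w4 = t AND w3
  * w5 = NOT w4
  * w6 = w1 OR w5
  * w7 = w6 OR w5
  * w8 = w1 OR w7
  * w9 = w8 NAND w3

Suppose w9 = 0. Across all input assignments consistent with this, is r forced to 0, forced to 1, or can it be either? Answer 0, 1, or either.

either

Both values of r occur among assignments with w9 = 0:
  r=0: p=0, q=0, r=0, s=0, t=0, u=0
  r=1: p=0, q=0, r=1, s=0, t=0, u=0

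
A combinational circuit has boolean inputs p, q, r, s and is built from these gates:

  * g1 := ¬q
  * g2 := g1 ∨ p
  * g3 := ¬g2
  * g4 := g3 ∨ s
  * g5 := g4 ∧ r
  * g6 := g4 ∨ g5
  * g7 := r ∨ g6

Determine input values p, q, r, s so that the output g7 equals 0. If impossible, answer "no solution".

p=1, q=0, r=0, s=0

g7 = r ∨ g6 must be 0, so both r = 0 and g6 = 0.
Check with p=1, q=0, r=0, s=0:
g1 = ¬q = ¬0 = 1
g2 = g1 ∨ p = 1 ∨ 1 = 1
g3 = ¬g2 = ¬1 = 0
g4 = g3 ∨ s = 0 ∨ 0 = 0
g5 = g4 ∧ r = 0 ∧ 0 = 0
g6 = g4 ∨ g5 = 0 ∨ 0 = 0
g7 = r ∨ g6 = 0 ∨ 0 = 0
So g7 = 0 as required.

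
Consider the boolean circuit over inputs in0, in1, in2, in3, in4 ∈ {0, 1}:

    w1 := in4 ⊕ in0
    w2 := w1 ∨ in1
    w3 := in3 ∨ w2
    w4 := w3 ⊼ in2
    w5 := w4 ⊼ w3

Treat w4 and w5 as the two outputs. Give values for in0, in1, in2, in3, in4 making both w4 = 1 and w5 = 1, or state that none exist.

in0=1, in1=0, in2=1, in3=0, in4=1

Check with in0=1, in1=0, in2=1, in3=0, in4=1:
w1 = in4 ⊕ in0 = 1 ⊕ 1 = 0
w2 = w1 ∨ in1 = 0 ∨ 0 = 0
w3 = in3 ∨ w2 = 0 ∨ 0 = 0
w4 = w3 ⊼ in2 = 0 ⊼ 1 = 1
w5 = w4 ⊼ w3 = 1 ⊼ 0 = 1
So w4 = 1 and w5 = 1.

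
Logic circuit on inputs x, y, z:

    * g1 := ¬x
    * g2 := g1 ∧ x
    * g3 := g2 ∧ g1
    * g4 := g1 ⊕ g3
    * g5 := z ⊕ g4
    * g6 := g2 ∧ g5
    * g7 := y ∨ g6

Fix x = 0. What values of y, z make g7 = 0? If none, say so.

g7 = y ∨ g6 must be 0, so both y = 0 and g6 = 0.
g6 = g2 ∧ g5 must be 0, so at least one of g2, g5 is 0.
Check with x = 0 and y=0, z=1:
g1 = ¬x = ¬0 = 1
g2 = g1 ∧ x = 1 ∧ 0 = 0
g3 = g2 ∧ g1 = 0 ∧ 1 = 0
g4 = g1 ⊕ g3 = 1 ⊕ 0 = 1
g5 = z ⊕ g4 = 1 ⊕ 1 = 0
g6 = g2 ∧ g5 = 0 ∧ 0 = 0
g7 = y ∨ g6 = 0 ∨ 0 = 0
So g7 = 0.

y=0, z=1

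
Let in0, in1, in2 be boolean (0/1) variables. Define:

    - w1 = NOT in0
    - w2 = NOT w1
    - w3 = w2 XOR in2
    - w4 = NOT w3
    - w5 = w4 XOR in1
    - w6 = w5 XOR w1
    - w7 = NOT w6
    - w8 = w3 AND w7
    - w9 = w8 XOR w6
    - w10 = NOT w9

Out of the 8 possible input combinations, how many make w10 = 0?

6

w10 = NOT w9 must be 0, so w9 = 1.
Satisfying assignments:
  in0=0, in1=0, in2=1
  in0=0, in1=1, in2=0
  in0=0, in1=1, in2=1
  in0=1, in1=0, in2=0
  in0=1, in1=0, in2=1
  in0=1, in1=1, in2=0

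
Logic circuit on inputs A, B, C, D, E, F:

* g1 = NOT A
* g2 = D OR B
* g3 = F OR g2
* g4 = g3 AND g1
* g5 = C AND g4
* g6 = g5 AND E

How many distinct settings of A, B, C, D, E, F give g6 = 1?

7

g6 = g5 AND E must be 1, so both g5 = 1 and E = 1.
g5 = C AND g4 must be 1, so both C = 1 and g4 = 1.
g4 = g3 AND g1 must be 1, so both g3 = 1 and g1 = 1.
Enumerating the 64 input combinations, 7 give g6 = 1 and 57 give g6 = 0.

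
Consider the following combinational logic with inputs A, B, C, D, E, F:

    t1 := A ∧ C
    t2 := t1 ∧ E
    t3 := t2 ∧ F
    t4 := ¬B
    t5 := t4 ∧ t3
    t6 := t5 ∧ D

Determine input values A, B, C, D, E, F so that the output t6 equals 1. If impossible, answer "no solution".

A=1, B=0, C=1, D=1, E=1, F=1

t6 = t5 ∧ D must be 1, so both t5 = 1 and D = 1.
t5 = t4 ∧ t3 must be 1, so both t4 = 1 and t3 = 1.
Check with A=1, B=0, C=1, D=1, E=1, F=1:
t1 = A ∧ C = 1 ∧ 1 = 1
t2 = t1 ∧ E = 1 ∧ 1 = 1
t3 = t2 ∧ F = 1 ∧ 1 = 1
t4 = ¬B = ¬0 = 1
t5 = t4 ∧ t3 = 1 ∧ 1 = 1
t6 = t5 ∧ D = 1 ∧ 1 = 1
So t6 = 1 as required.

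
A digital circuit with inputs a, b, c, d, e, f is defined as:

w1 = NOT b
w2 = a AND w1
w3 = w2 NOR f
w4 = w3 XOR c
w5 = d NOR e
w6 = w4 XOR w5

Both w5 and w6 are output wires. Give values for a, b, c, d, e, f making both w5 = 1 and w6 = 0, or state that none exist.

a=0, b=1, c=1, d=0, e=0, f=1

Check with a=0, b=1, c=1, d=0, e=0, f=1:
w1 = NOT b = NOT 1 = 0
w2 = a AND w1 = 0 AND 0 = 0
w3 = w2 NOR f = 0 NOR 1 = 0
w4 = w3 XOR c = 0 XOR 1 = 1
w5 = d NOR e = 0 NOR 0 = 1
w6 = w4 XOR w5 = 1 XOR 1 = 0
So w5 = 1 and w6 = 0.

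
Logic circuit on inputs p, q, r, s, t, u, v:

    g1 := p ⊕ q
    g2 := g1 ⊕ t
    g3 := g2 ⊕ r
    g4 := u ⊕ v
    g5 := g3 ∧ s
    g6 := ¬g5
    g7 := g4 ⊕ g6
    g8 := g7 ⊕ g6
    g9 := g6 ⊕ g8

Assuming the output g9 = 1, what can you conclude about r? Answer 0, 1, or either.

either

Both values of r occur among assignments with g9 = 1:
  r=0: p=0, q=0, r=0, s=0, t=0, u=0, v=0
  r=1: p=0, q=0, r=1, s=0, t=0, u=0, v=0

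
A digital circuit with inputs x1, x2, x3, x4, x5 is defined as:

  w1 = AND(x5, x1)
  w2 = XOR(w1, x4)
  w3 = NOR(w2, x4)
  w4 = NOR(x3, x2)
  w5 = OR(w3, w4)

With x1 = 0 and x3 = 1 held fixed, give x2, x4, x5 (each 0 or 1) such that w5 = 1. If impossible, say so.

w5 = OR(w3, w4) must be 1, so at least one of w3, w4 is 1.
Check with x1 = 0 and x3 = 1 and x2=1, x4=0, x5=0:
w1 = AND(x5, x1) = AND(0, 0) = 0
w2 = XOR(w1, x4) = XOR(0, 0) = 0
w3 = NOR(w2, x4) = NOR(0, 0) = 1
w4 = NOR(x3, x2) = NOR(1, 1) = 0
w5 = OR(w3, w4) = OR(1, 0) = 1
So w5 = 1.

x2=1 x4=0 x5=0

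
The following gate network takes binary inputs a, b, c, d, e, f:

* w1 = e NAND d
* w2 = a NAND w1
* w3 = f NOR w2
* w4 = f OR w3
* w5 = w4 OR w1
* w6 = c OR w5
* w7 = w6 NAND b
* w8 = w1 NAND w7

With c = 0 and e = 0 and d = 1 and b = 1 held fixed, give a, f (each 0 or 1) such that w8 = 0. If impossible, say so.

no solution exists

With c = 0 and e = 0 and d = 1 and b = 1 fixed, none of the 4 settings of a, f give w8 = 0.
For example, with a=0, f=1:
w1 = e NAND d = 0 NAND 1 = 1
w2 = a NAND w1 = 0 NAND 1 = 1
w3 = f NOR w2 = 1 NOR 1 = 0
w4 = f OR w3 = 1 OR 0 = 1
w5 = w4 OR w1 = 1 OR 1 = 1
w6 = c OR w5 = 0 OR 1 = 1
w7 = w6 NAND b = 1 NAND 1 = 0
w8 = w1 NAND w7 = 1 NAND 0 = 1
giving w8 = 1 ≠ 0.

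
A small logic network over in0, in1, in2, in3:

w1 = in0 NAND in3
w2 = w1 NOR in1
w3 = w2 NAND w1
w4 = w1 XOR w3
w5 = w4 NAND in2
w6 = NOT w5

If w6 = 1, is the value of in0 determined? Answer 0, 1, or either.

1

w6 = NOT w5 must be 1, so w5 = 0.
w5 = w4 NAND in2 must be 0, so both w4 = 1 and in2 = 1.
Every assignment with w6 = 1 has in0 = 1; there are 2 such assignment(s).
  in0=1, in1=0, in2=1, in3=1
  in0=1, in1=1, in2=1, in3=1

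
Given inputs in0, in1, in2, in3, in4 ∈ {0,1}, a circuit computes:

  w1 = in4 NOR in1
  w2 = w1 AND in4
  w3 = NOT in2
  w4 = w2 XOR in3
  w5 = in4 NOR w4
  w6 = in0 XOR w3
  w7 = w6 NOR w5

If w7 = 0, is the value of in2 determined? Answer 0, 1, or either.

either

Both values of in2 occur among assignments with w7 = 0:
  in2=0: in0=0, in1=0, in2=0, in3=0, in4=0
  in2=1: in0=0, in1=0, in2=1, in3=0, in4=0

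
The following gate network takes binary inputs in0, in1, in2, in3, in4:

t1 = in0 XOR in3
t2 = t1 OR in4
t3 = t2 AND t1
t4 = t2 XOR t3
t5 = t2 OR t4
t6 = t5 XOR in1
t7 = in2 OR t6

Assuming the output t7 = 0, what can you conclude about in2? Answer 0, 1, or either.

0

t7 = in2 OR t6 must be 0, so both in2 = 0 and t6 = 0.
Every assignment with t7 = 0 has in2 = 0; there are 8 such assignment(s).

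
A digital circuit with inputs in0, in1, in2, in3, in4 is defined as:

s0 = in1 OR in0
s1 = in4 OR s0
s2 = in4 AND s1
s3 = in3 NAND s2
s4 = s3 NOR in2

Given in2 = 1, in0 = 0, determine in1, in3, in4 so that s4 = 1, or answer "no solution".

no solution exists

With in2 = 1, in0 = 0 fixed, none of the 8 settings of in1, in3, in4 give s4 = 1.
For example, with in1=0, in3=0, in4=0:
s0 = in1 OR in0 = 0 OR 0 = 0
s1 = in4 OR s0 = 0 OR 0 = 0
s2 = in4 AND s1 = 0 AND 0 = 0
s3 = in3 NAND s2 = 0 NAND 0 = 1
s4 = s3 NOR in2 = 1 NOR 1 = 0
giving s4 = 0 ≠ 1.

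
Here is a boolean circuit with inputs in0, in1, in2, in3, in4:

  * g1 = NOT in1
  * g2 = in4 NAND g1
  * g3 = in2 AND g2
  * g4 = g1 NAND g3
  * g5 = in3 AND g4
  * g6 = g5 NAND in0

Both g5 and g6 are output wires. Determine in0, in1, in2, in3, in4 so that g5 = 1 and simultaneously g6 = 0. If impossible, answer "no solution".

Check with in0=1, in1=1, in2=0, in3=1, in4=0:
g1 = NOT in1 = NOT 1 = 0
g2 = in4 NAND g1 = 0 NAND 0 = 1
g3 = in2 AND g2 = 0 AND 1 = 0
g4 = g1 NAND g3 = 0 NAND 0 = 1
g5 = in3 AND g4 = 1 AND 1 = 1
g6 = g5 NAND in0 = 1 NAND 1 = 0
So g5 = 1 and g6 = 0.

in0=1, in1=1, in2=0, in3=1, in4=0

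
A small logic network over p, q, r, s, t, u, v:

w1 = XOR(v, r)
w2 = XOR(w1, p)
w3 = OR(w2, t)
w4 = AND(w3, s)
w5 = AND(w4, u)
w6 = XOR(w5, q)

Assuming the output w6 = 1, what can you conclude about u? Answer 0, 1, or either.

Both values of u occur among assignments with w6 = 1:
  u=0: p=0, q=1, r=0, s=0, t=0, u=0, v=0
  u=1: p=0, q=0, r=0, s=1, t=0, u=1, v=1

either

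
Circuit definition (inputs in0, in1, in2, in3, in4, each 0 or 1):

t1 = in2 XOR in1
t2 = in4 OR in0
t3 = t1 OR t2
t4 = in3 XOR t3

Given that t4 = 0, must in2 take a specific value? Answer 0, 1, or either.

either

Both values of in2 occur among assignments with t4 = 0:
  in2=0: in0=0, in1=0, in2=0, in3=0, in4=0
  in2=1: in0=0, in1=0, in2=1, in3=1, in4=0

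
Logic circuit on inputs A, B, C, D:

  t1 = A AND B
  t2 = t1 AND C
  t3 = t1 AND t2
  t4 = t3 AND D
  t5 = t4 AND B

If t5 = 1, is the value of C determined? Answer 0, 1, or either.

t5 = t4 AND B must be 1, so both t4 = 1 and B = 1.
t4 = t3 AND D must be 1, so both t3 = 1 and D = 1.
t3 = t1 AND t2 must be 1, so both t1 = 1 and t2 = 1.
Every assignment with t5 = 1 has C = 1; there are 1 such assignment(s).
  A=1, B=1, C=1, D=1

1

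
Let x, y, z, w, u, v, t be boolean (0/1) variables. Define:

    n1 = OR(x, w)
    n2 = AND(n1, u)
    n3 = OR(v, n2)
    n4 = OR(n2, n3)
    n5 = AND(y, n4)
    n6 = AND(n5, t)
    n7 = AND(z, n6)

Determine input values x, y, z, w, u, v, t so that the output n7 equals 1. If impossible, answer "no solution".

x=1, y=1, z=1, w=0, u=1, v=1, t=1

n7 = AND(z, n6) must be 1, so both z = 1 and n6 = 1.
n6 = AND(n5, t) must be 1, so both n5 = 1 and t = 1.
Check with x=1, y=1, z=1, w=0, u=1, v=1, t=1:
n1 = OR(x, w) = OR(1, 0) = 1
n2 = AND(n1, u) = AND(1, 1) = 1
n3 = OR(v, n2) = OR(1, 1) = 1
n4 = OR(n2, n3) = OR(1, 1) = 1
n5 = AND(y, n4) = AND(1, 1) = 1
n6 = AND(n5, t) = AND(1, 1) = 1
n7 = AND(z, n6) = AND(1, 1) = 1
So n7 = 1 as required.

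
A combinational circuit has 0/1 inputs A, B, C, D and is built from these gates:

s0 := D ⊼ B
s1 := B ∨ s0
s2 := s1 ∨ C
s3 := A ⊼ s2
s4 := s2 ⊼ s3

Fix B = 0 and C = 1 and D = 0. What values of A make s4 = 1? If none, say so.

A=1

s4 = s2 ⊼ s3 must be 1, so at least one of s2, s3 is 0.
Check with B = 0 and C = 1 and D = 0 and A=1:
s0 = D ⊼ B = 0 ⊼ 0 = 1
s1 = B ∨ s0 = 0 ∨ 1 = 1
s2 = s1 ∨ C = 1 ∨ 1 = 1
s3 = A ⊼ s2 = 1 ⊼ 1 = 0
s4 = s2 ⊼ s3 = 1 ⊼ 0 = 1
So s4 = 1.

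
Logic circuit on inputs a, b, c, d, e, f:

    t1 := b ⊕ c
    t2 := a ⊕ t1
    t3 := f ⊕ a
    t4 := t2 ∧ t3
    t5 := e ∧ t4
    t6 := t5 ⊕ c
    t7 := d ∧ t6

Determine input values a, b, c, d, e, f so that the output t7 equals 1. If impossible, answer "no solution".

a=0, b=1, c=1, d=1, e=1, f=0

t7 = d ∧ t6 must be 1, so both d = 1 and t6 = 1.
t6 = t5 ⊕ c must be 1, so t5 and c differ.
Check with a=0, b=1, c=1, d=1, e=1, f=0:
t1 = b ⊕ c = 1 ⊕ 1 = 0
t2 = a ⊕ t1 = 0 ⊕ 0 = 0
t3 = f ⊕ a = 0 ⊕ 0 = 0
t4 = t2 ∧ t3 = 0 ∧ 0 = 0
t5 = e ∧ t4 = 1 ∧ 0 = 0
t6 = t5 ⊕ c = 0 ⊕ 1 = 1
t7 = d ∧ t6 = 1 ∧ 1 = 1
So t7 = 1 as required.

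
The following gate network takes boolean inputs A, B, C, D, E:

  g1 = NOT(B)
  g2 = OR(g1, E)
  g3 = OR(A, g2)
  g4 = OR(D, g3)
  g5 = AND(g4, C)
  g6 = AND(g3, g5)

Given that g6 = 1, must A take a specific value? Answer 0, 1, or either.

Both values of A occur among assignments with g6 = 1:
  A=0: A=0, B=0, C=1, D=0, E=0
  A=1: A=1, B=0, C=1, D=0, E=0

either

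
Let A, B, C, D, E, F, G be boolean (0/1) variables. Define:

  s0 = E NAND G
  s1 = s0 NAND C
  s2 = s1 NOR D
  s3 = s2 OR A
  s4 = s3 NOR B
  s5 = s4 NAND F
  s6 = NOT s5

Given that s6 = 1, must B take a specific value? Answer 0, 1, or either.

0

s6 = NOT s5 must be 1, so s5 = 0.
Every assignment with s6 = 1 has B = 0; there are 13 such assignment(s).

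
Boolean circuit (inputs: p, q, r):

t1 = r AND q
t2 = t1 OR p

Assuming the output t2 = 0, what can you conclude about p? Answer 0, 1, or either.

t2 = t1 OR p must be 0, so both t1 = 0 and p = 0.
t1 = r AND q must be 0, so at least one of r, q is 0.
Every assignment with t2 = 0 has p = 0; there are 3 such assignment(s).
  p=0, q=0, r=0
  p=0, q=0, r=1
  p=0, q=1, r=0

0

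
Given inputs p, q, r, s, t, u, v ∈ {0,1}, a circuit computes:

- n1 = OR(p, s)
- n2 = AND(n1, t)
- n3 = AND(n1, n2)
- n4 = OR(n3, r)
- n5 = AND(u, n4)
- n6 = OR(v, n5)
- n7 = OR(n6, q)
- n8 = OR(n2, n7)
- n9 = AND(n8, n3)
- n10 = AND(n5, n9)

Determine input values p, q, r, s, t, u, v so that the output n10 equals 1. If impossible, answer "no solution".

p=1, q=1, r=0, s=1, t=1, u=1, v=0

n10 = AND(n5, n9) must be 1, so both n5 = 1 and n9 = 1.
n5 = AND(u, n4) must be 1, so both u = 1 and n4 = 1.
n9 = AND(n8, n3) must be 1, so both n8 = 1 and n3 = 1.
Check with p=1, q=1, r=0, s=1, t=1, u=1, v=0:
n1 = OR(p, s) = OR(1, 1) = 1
n2 = AND(n1, t) = AND(1, 1) = 1
n3 = AND(n1, n2) = AND(1, 1) = 1
n4 = OR(n3, r) = OR(1, 0) = 1
n5 = AND(u, n4) = AND(1, 1) = 1
n6 = OR(v, n5) = OR(0, 1) = 1
n7 = OR(n6, q) = OR(1, 1) = 1
n8 = OR(n2, n7) = OR(1, 1) = 1
n9 = AND(n8, n3) = AND(1, 1) = 1
n10 = AND(n5, n9) = AND(1, 1) = 1
So n10 = 1 as required.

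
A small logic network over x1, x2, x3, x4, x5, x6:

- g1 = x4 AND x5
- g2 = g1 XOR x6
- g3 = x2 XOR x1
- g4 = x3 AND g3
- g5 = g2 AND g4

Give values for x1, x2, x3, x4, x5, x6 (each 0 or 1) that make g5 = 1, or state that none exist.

g5 = g2 AND g4 must be 1, so both g2 = 1 and g4 = 1.
g2 = g1 XOR x6 must be 1, so g1 and x6 differ.
Check with x1=0, x2=1, x3=1, x4=1, x5=0, x6=1:
g1 = x4 AND x5 = 1 AND 0 = 0
g2 = g1 XOR x6 = 0 XOR 1 = 1
g3 = x2 XOR x1 = 1 XOR 0 = 1
g4 = x3 AND g3 = 1 AND 1 = 1
g5 = g2 AND g4 = 1 AND 1 = 1
So g5 = 1 as required.

x1=0, x2=1, x3=1, x4=1, x5=0, x6=1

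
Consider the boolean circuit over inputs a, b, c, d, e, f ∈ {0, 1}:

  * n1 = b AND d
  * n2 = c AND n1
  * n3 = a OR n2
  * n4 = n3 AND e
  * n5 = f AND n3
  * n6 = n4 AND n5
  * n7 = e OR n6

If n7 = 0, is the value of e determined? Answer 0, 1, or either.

n7 = e OR n6 must be 0, so both e = 0 and n6 = 0.
n6 = n4 AND n5 must be 0, so at least one of n4, n5 is 0.
Every assignment with n7 = 0 has e = 0; there are 32 such assignment(s).

0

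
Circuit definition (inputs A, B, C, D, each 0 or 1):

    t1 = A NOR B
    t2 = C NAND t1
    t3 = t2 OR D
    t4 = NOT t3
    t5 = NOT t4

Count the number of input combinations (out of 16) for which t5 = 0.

1

t5 = NOT t4 must be 0, so t4 = 1.
t4 = NOT t3 must be 1, so t3 = 0.
Satisfying assignments:
  A=0, B=0, C=1, D=0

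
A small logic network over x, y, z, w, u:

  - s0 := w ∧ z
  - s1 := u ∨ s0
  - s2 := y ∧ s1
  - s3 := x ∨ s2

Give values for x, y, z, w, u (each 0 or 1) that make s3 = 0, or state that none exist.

s3 = x ∨ s2 must be 0, so both x = 0 and s2 = 0.
Check with x=0 y=0 z=1 w=0 u=0:
s0 = w ∧ z = 0 ∧ 1 = 0
s1 = u ∨ s0 = 0 ∨ 0 = 0
s2 = y ∧ s1 = 0 ∧ 0 = 0
s3 = x ∨ s2 = 0 ∨ 0 = 0
So s3 = 0 as required.

x=0 y=0 z=1 w=0 u=0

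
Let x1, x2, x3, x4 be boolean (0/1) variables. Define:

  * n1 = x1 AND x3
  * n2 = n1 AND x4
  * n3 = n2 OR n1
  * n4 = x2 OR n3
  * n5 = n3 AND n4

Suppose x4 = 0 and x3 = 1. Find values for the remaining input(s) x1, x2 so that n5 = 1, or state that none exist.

n5 = n3 AND n4 must be 1, so both n3 = 1 and n4 = 1.
Check with x4 = 0 and x3 = 1 and x1=1, x2=0:
n1 = x1 AND x3 = 1 AND 1 = 1
n2 = n1 AND x4 = 1 AND 0 = 0
n3 = n2 OR n1 = 0 OR 1 = 1
n4 = x2 OR n3 = 0 OR 1 = 1
n5 = n3 AND n4 = 1 AND 1 = 1
So n5 = 1.

x1=1, x2=0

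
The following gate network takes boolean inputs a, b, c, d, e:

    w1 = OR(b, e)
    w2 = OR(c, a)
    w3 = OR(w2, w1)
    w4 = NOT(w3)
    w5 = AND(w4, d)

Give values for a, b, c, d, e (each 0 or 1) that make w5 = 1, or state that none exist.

w5 = AND(w4, d) must be 1, so both w4 = 1 and d = 1.
w4 = NOT(w3) must be 1, so w3 = 0.
Check with a=0, b=0, c=0, d=1, e=0:
w1 = OR(b, e) = OR(0, 0) = 0
w2 = OR(c, a) = OR(0, 0) = 0
w3 = OR(w2, w1) = OR(0, 0) = 0
w4 = NOT(w3) = NOT 0 = 1
w5 = AND(w4, d) = AND(1, 1) = 1
So w5 = 1 as required.

a=0, b=0, c=0, d=1, e=0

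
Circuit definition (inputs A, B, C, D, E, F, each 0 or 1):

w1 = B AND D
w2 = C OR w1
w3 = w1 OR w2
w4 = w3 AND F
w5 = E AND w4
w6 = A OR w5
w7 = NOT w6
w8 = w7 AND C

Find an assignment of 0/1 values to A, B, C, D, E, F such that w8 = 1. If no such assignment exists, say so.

w8 = w7 AND C must be 1, so both w7 = 1 and C = 1.
Check with A=0, B=1, C=1, D=0, E=0, F=1:
w1 = B AND D = 1 AND 0 = 0
w2 = C OR w1 = 1 OR 0 = 1
w3 = w1 OR w2 = 0 OR 1 = 1
w4 = w3 AND F = 1 AND 1 = 1
w5 = E AND w4 = 0 AND 1 = 0
w6 = A OR w5 = 0 OR 0 = 0
w7 = NOT w6 = NOT 0 = 1
w8 = w7 AND C = 1 AND 1 = 1
So w8 = 1 as required.

A=0, B=1, C=1, D=0, E=0, F=1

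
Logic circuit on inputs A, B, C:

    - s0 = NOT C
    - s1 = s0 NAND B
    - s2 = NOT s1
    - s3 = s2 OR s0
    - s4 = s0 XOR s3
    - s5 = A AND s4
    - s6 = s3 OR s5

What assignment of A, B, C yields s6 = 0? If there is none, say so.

s6 = s3 OR s5 must be 0, so both s3 = 0 and s5 = 0.
s3 = s2 OR s0 must be 0, so both s2 = 0 and s0 = 0.
Check with A=0, B=0, C=1:
s0 = NOT C = NOT 1 = 0
s1 = s0 NAND B = 0 NAND 0 = 1
s2 = NOT s1 = NOT 1 = 0
s3 = s2 OR s0 = 0 OR 0 = 0
s4 = s0 XOR s3 = 0 XOR 0 = 0
s5 = A AND s4 = 0 AND 0 = 0
s6 = s3 OR s5 = 0 OR 0 = 0
So s6 = 0 as required.

A=0, B=0, C=1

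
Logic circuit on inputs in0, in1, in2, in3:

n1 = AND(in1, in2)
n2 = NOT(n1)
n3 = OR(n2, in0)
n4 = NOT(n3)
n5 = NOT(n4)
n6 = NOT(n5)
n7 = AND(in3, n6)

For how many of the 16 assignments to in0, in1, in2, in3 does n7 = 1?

1

n7 = AND(in3, n6) must be 1, so both in3 = 1 and n6 = 1.
n6 = NOT(n5) must be 1, so n5 = 0.
n5 = NOT(n4) must be 0, so n4 = 1.
Enumerating the 16 input combinations, 1 give n7 = 1 and 15 give n7 = 0.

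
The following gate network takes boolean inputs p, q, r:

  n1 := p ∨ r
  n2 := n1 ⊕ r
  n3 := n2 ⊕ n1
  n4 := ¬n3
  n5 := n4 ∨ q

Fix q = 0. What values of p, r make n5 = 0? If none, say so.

p=1 r=1

n5 = n4 ∨ q must be 0, so both n4 = 0 and q = 0.
n4 = ¬n3 must be 0, so n3 = 1.
Check with q = 0 and p=1, r=1:
n1 = p ∨ r = 1 ∨ 1 = 1
n2 = n1 ⊕ r = 1 ⊕ 1 = 0
n3 = n2 ⊕ n1 = 0 ⊕ 1 = 1
n4 = ¬n3 = ¬1 = 0
n5 = n4 ∨ q = 0 ∨ 0 = 0
So n5 = 0.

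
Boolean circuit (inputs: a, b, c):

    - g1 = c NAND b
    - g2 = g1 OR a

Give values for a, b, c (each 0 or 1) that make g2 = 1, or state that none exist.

a=1 b=0 c=1

g2 = g1 OR a must be 1, so at least one of g1, a is 1.
Check with a=1 b=0 c=1:
g1 = c NAND b = 1 NAND 0 = 1
g2 = g1 OR a = 1 OR 1 = 1
So g2 = 1 as required.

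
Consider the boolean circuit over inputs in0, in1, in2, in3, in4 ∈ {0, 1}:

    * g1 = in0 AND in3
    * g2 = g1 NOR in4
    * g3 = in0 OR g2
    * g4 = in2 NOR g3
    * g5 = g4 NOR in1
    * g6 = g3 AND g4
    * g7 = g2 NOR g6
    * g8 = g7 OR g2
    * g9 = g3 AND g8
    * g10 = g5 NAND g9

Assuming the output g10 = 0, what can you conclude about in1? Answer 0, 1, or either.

0

g10 = g5 NAND g9 must be 0, so both g5 = 1 and g9 = 1.
g5 = g4 NOR in1 must be 1, so both g4 = 0 and in1 = 0.
Every assignment with g10 = 0 has in1 = 0; there are 12 such assignment(s).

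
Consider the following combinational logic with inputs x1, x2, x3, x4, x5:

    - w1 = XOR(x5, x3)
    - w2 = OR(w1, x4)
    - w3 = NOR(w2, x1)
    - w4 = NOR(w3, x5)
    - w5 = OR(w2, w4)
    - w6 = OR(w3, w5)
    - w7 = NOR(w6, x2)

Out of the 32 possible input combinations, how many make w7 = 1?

w7 = NOR(w6, x2) must be 1, so both w6 = 0 and x2 = 0.
w6 = OR(w3, w5) must be 0, so both w3 = 0 and w5 = 0.
Satisfying assignments:
  x1=1, x2=0, x3=1, x4=0, x5=1

1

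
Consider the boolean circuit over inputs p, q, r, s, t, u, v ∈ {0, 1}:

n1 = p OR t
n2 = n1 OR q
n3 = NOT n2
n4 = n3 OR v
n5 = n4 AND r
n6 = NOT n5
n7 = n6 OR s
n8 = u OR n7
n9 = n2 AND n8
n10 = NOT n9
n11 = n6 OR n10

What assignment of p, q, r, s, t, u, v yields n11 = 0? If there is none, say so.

Check with p=1, q=1, r=1, s=1, t=0, u=1, v=1:
n1 = p OR t = 1 OR 0 = 1
n2 = n1 OR q = 1 OR 1 = 1
n3 = NOT n2 = NOT 1 = 0
n4 = n3 OR v = 0 OR 1 = 1
n5 = n4 AND r = 1 AND 1 = 1
n6 = NOT n5 = NOT 1 = 0
n7 = n6 OR s = 0 OR 1 = 1
n8 = u OR n7 = 1 OR 1 = 1
n9 = n2 AND n8 = 1 AND 1 = 1
n10 = NOT n9 = NOT 1 = 0
n11 = n6 OR n10 = 0 OR 0 = 0
So n11 = 0 as required.

p=1, q=1, r=1, s=1, t=0, u=1, v=1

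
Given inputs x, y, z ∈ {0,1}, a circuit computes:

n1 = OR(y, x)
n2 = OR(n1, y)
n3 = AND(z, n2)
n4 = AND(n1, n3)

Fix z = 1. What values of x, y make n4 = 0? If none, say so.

Check with z = 1 and x=0, y=0:
n1 = OR(y, x) = OR(0, 0) = 0
n2 = OR(n1, y) = OR(0, 0) = 0
n3 = AND(z, n2) = AND(1, 0) = 0
n4 = AND(n1, n3) = AND(0, 0) = 0
So n4 = 0.

x=0, y=0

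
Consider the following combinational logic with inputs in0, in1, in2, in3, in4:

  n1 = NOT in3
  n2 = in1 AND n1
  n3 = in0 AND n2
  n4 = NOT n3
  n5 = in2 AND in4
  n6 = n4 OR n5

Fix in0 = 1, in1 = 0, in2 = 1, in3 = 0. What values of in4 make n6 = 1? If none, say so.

in4=0

Check with in0 = 1, in1 = 0, in2 = 1, in3 = 0 and in4=0:
n1 = NOT in3 = NOT 0 = 1
n2 = in1 AND n1 = 0 AND 1 = 0
n3 = in0 AND n2 = 1 AND 0 = 0
n4 = NOT n3 = NOT 0 = 1
n5 = in2 AND in4 = 1 AND 0 = 0
n6 = n4 OR n5 = 1 OR 0 = 1
So n6 = 1.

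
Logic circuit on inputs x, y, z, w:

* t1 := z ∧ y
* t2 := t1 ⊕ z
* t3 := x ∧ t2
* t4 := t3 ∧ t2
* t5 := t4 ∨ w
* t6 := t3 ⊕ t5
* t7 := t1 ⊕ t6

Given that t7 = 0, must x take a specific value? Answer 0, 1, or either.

Both values of x occur among assignments with t7 = 0:
  x=0: x=0, y=0, z=0, w=0
  x=1: x=1, y=0, z=0, w=0

either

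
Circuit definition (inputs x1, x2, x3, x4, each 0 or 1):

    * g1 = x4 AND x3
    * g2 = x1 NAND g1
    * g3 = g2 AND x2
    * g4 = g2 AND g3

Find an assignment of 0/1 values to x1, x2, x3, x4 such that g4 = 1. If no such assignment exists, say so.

x1=1 x2=1 x3=0 x4=1

Check with x1=1 x2=1 x3=0 x4=1:
g1 = x4 AND x3 = 1 AND 0 = 0
g2 = x1 NAND g1 = 1 NAND 0 = 1
g3 = g2 AND x2 = 1 AND 1 = 1
g4 = g2 AND g3 = 1 AND 1 = 1
So g4 = 1 as required.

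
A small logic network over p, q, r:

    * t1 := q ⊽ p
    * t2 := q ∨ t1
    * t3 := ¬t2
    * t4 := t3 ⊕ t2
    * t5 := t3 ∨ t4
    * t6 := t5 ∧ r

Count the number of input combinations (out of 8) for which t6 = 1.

4

t6 = t5 ∧ r must be 1, so both t5 = 1 and r = 1.
t5 = t3 ∨ t4 must be 1, so at least one of t3, t4 is 1.
Enumerating the 8 input combinations, 4 give t6 = 1 and 4 give t6 = 0.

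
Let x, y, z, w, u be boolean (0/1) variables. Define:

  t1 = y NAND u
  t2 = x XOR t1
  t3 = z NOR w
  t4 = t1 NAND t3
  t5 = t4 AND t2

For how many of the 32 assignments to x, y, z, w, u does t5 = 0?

t5 = t4 AND t2 must be 0, so at least one of t4, t2 is 0.
Enumerating the 32 input combinations, 19 give t5 = 0 and 13 give t5 = 1.

19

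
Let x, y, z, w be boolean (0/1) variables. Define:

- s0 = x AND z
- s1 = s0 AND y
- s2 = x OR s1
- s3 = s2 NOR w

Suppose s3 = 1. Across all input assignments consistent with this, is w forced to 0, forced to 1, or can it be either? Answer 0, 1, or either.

0

s3 = s2 NOR w must be 1, so both s2 = 0 and w = 0.
s2 = x OR s1 must be 0, so both x = 0 and s1 = 0.
s1 = s0 AND y must be 0, so at least one of s0, y is 0.
Every assignment with s3 = 1 has w = 0; there are 4 such assignment(s).
  x=0, y=0, z=0, w=0
  x=0, y=0, z=1, w=0
  x=0, y=1, z=0, w=0
  x=0, y=1, z=1, w=0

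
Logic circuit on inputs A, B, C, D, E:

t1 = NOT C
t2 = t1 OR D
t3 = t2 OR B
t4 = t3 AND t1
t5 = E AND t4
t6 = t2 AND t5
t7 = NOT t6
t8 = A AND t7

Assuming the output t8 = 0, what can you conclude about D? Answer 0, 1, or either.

Both values of D occur among assignments with t8 = 0:
  D=0: A=0, B=0, C=0, D=0, E=0
  D=1: A=0, B=0, C=0, D=1, E=0

either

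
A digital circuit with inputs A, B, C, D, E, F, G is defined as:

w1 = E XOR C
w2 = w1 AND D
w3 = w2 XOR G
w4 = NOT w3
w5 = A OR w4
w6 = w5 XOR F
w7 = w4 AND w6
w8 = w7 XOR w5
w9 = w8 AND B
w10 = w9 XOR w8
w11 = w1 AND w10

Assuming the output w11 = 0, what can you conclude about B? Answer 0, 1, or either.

either

Both values of B occur among assignments with w11 = 0:
  B=0: A=0, B=0, C=0, D=0, E=0, F=0, G=0
  B=1: A=0, B=1, C=0, D=0, E=0, F=0, G=0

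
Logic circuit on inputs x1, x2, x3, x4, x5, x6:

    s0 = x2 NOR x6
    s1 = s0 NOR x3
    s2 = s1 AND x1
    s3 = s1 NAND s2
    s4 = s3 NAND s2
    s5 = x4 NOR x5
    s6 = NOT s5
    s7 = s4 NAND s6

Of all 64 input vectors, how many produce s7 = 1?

s7 = s4 NAND s6 must be 1, so at least one of s4, s6 is 0.
Enumerating the 64 input combinations, 16 give s7 = 1 and 48 give s7 = 0.

16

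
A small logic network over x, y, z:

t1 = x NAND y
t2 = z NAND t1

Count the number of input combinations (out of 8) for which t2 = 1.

5

t2 = z NAND t1 must be 1, so at least one of z, t1 is 0.
Satisfying assignments:
  x=0, y=0, z=0
  x=0, y=1, z=0
  x=1, y=0, z=0
  x=1, y=1, z=0
  x=1, y=1, z=1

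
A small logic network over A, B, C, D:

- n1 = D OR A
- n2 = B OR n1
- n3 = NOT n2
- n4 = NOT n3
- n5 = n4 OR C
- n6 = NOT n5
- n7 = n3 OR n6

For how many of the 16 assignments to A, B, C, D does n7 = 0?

n7 = n3 OR n6 must be 0, so both n3 = 0 and n6 = 0.
Enumerating the 16 input combinations, 14 give n7 = 0 and 2 give n7 = 1.

14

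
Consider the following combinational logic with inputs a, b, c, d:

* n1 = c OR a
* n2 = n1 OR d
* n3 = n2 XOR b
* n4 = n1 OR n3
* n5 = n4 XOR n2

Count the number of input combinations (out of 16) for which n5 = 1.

n5 = n4 XOR n2 must be 1, so n4 and n2 differ.
Satisfying assignments:
  a=0, b=1, c=0, d=0
  a=0, b=1, c=0, d=1

2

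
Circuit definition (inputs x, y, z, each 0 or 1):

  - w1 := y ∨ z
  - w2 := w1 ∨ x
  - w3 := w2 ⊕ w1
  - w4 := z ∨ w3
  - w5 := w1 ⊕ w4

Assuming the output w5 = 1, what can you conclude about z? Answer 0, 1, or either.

w5 = w1 ⊕ w4 must be 1, so w1 and w4 differ.
Every assignment with w5 = 1 has z = 0; there are 3 such assignment(s).
  x=0, y=1, z=0
  x=1, y=0, z=0
  x=1, y=1, z=0

0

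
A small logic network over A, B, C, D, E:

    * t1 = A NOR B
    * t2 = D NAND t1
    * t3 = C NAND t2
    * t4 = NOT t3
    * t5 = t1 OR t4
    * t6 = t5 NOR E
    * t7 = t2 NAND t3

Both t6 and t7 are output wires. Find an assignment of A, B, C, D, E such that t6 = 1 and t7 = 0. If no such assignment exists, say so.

Check with A=0 B=1 C=0 D=0 E=0:
t1 = A NOR B = 0 NOR 1 = 0
t2 = D NAND t1 = 0 NAND 0 = 1
t3 = C NAND t2 = 0 NAND 1 = 1
t4 = NOT t3 = NOT 1 = 0
t5 = t1 OR t4 = 0 OR 0 = 0
t6 = t5 NOR E = 0 NOR 0 = 1
t7 = t2 NAND t3 = 1 NAND 1 = 0
So t6 = 1 and t7 = 0.

A=0 B=1 C=0 D=0 E=0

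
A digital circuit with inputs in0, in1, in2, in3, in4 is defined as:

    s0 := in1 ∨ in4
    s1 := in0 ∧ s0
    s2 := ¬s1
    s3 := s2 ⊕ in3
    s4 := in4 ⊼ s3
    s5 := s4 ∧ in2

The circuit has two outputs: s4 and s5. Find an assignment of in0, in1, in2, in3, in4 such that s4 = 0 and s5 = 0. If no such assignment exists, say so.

Check with in0=0 in1=1 in2=0 in3=0 in4=1:
s0 = in1 ∨ in4 = 1 ∨ 1 = 1
s1 = in0 ∧ s0 = 0 ∧ 1 = 0
s2 = ¬s1 = ¬0 = 1
s3 = s2 ⊕ in3 = 1 ⊕ 0 = 1
s4 = in4 ⊼ s3 = 1 ⊼ 1 = 0
s5 = s4 ∧ in2 = 0 ∧ 0 = 0
So s4 = 0 and s5 = 0.

in0=0 in1=1 in2=0 in3=0 in4=1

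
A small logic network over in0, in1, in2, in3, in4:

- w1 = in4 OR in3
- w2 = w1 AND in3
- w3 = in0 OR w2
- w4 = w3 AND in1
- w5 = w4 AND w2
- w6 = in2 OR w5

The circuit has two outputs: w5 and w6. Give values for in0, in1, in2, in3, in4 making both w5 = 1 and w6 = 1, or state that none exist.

Check with in0=1 in1=1 in2=1 in3=1 in4=0:
w1 = in4 OR in3 = 0 OR 1 = 1
w2 = w1 AND in3 = 1 AND 1 = 1
w3 = in0 OR w2 = 1 OR 1 = 1
w4 = w3 AND in1 = 1 AND 1 = 1
w5 = w4 AND w2 = 1 AND 1 = 1
w6 = in2 OR w5 = 1 OR 1 = 1
So w5 = 1 and w6 = 1.

in0=1 in1=1 in2=1 in3=1 in4=0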